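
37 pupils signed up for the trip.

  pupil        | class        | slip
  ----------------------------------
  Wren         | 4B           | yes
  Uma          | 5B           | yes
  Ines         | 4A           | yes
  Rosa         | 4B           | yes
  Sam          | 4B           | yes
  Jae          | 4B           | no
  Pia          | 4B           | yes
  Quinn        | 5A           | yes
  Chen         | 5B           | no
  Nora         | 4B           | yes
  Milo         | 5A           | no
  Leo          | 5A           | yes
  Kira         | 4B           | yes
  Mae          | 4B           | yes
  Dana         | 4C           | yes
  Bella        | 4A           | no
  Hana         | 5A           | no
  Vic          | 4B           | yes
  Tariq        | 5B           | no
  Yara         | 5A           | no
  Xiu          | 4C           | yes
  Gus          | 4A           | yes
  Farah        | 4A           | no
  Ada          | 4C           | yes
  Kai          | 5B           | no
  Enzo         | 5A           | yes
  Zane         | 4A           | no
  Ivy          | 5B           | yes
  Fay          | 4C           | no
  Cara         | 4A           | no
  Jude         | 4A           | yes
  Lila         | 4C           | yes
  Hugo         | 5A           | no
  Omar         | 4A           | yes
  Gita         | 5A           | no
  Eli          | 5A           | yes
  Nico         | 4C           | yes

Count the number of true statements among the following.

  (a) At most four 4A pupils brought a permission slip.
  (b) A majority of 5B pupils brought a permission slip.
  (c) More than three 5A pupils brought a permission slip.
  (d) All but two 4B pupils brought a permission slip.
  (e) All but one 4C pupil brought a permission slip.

3

(a) 4A: |A| = 8, |A ∩ B| = 4; needs |A ∩ B| ≤ 4 — true.
(b) 5B: |A| = 5, |A ∩ B| = 2; needs |A ∩ B| > |A ∖ B| — false.
(c) 5A: |A| = 9, |A ∩ B| = 4; needs |A ∩ B| > 3 — true.
(d) 4B: |A| = 9, |A ∩ B| = 8; needs |A ∖ B| = 2 — false.
(e) 4C: |A| = 6, |A ∩ B| = 5; needs |A ∖ B| = 1 — true.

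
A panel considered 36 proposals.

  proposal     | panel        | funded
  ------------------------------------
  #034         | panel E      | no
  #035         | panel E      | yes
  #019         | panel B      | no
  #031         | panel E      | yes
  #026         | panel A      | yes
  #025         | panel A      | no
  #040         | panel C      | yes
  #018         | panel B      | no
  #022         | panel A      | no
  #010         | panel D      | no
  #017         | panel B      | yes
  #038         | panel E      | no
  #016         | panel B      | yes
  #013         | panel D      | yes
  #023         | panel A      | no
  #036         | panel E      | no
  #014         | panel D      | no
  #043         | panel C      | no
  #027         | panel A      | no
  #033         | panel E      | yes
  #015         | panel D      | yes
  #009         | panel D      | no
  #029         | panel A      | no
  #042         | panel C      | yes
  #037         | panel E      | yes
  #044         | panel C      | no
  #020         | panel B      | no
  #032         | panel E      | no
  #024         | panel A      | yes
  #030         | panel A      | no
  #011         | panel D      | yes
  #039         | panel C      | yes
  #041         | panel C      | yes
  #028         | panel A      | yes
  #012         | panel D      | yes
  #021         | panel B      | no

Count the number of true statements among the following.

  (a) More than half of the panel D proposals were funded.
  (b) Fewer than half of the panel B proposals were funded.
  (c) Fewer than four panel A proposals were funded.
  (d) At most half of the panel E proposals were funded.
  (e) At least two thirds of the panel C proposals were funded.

(a) panel D: |A| = 7, |A ∩ B| = 4; needs |A ∩ B| > |A ∖ B| — true.
(b) panel B: |A| = 6, |A ∩ B| = 2; needs |A ∩ B| < |A ∖ B| — true.
(c) panel A: |A| = 9, |A ∩ B| = 3; needs |A ∩ B| < 4 — true.
(d) panel E: |A| = 8, |A ∩ B| = 4; needs |A ∩ B| ≤ |A ∖ B| — true.
(e) panel C: |A| = 6, |A ∩ B| = 4; needs |A ∩ B| / |A| ≥ 2/3 — true.

5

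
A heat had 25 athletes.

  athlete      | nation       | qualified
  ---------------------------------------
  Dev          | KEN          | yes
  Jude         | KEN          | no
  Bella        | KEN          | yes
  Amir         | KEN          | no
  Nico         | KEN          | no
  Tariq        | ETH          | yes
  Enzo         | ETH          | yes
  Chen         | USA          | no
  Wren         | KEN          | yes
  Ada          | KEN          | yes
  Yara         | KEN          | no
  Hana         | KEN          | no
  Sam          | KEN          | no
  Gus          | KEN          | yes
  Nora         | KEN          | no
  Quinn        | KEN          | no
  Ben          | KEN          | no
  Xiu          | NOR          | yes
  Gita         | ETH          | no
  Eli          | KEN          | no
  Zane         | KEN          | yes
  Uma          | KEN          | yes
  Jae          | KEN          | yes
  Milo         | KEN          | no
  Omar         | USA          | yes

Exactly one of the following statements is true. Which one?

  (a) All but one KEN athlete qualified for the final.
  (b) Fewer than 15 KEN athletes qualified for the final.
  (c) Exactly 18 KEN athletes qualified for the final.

(b)

|A| = 19, |A ∩ B| = 8, |A ∖ B| = 11.
(a) requires |A ∖ B| = 1: false.
(b) requires |A ∩ B| < 15: true.
(c) requires |A ∩ B| = 18: false.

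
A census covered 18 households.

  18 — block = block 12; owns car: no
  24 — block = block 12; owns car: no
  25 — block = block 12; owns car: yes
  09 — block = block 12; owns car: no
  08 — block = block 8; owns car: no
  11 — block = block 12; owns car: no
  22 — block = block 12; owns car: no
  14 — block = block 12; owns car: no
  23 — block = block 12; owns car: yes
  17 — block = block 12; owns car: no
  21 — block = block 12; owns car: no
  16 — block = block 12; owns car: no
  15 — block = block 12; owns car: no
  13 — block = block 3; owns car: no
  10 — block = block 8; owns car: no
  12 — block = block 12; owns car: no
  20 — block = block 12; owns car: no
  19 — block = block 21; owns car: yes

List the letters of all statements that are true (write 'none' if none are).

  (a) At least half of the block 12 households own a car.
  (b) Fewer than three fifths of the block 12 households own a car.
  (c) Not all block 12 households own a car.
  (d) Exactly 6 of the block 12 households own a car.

(b), (c)

|A| = 14, |A ∩ B| = 2, |A ∖ B| = 12.
(a) |A ∩ B| ≥ |A ∖ B|: fails.
(b) |A ∩ B| / |A| < 3/5: holds.
(c) A ⊄ B (|A ∖ B| ≥ 1): holds.
(d) |A ∩ B| = 6: fails.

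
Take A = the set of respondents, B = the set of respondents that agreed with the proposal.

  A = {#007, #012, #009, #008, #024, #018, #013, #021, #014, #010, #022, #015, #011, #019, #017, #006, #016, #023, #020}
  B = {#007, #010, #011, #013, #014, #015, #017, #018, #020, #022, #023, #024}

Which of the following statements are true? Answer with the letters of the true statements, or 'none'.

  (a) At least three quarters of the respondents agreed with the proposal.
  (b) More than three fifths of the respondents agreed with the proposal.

|A| = 19, |A ∩ B| = 12, |A ∖ B| = 7.
(a) |A ∩ B| / |A| ≥ 3/4: fails.
(b) |A ∩ B| / |A| > 3/5: holds.

(b)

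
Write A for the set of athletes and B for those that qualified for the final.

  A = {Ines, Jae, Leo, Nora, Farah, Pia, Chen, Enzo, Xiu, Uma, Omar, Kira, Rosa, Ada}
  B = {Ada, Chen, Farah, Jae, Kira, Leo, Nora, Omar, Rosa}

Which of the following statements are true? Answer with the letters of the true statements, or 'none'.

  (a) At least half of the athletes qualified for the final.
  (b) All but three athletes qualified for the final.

|A| = 14, |A ∩ B| = 9, |A ∖ B| = 5.
(a) |A ∩ B| ≥ |A ∖ B|: holds.
(b) |A ∖ B| = 3: fails.

(a)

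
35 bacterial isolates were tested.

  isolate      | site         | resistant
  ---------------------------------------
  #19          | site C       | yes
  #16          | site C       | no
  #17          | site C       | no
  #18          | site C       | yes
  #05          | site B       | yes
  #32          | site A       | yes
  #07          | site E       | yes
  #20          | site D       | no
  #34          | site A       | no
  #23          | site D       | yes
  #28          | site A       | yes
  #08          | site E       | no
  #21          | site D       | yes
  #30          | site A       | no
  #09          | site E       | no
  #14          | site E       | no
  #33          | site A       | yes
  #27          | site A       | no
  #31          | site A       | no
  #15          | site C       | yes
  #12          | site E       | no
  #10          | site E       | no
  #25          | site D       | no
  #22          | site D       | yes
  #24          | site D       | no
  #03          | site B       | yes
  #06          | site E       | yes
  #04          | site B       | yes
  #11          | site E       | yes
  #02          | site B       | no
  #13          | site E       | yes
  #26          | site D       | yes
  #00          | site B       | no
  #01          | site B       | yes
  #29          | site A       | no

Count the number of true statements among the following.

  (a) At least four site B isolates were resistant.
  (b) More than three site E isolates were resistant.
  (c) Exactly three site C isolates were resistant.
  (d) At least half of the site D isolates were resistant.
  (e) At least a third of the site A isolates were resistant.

5

(a) site B: |A| = 6, |A ∩ B| = 4; needs |A ∩ B| ≥ 4 — true.
(b) site E: |A| = 9, |A ∩ B| = 4; needs |A ∩ B| > 3 — true.
(c) site C: |A| = 5, |A ∩ B| = 3; needs |A ∩ B| = 3 — true.
(d) site D: |A| = 7, |A ∩ B| = 4; needs |A ∩ B| ≥ |A ∖ B| — true.
(e) site A: |A| = 8, |A ∩ B| = 3; needs |A ∩ B| / |A| ≥ 1/3 — true.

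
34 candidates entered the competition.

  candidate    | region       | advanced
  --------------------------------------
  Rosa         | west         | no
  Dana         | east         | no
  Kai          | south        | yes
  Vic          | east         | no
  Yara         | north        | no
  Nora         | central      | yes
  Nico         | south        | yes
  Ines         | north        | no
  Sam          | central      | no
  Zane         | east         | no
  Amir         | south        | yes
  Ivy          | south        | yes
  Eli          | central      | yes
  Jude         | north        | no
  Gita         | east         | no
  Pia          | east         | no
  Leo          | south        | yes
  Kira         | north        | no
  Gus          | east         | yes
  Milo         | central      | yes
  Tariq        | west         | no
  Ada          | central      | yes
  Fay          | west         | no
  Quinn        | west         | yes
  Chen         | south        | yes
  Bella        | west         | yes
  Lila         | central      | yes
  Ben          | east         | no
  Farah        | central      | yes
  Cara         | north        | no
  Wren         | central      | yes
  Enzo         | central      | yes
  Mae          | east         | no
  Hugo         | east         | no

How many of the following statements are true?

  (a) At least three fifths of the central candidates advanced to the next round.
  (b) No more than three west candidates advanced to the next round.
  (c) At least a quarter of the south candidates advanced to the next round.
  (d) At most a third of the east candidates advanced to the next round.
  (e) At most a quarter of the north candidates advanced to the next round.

5

(a) central: |A| = 9, |A ∩ B| = 8; needs |A ∩ B| / |A| ≥ 3/5 — true.
(b) west: |A| = 5, |A ∩ B| = 2; needs |A ∩ B| ≤ 3 — true.
(c) south: |A| = 6, |A ∩ B| = 6; needs |A ∩ B| / |A| ≥ 1/4 — true.
(d) east: |A| = 9, |A ∩ B| = 1; needs |A ∩ B| / |A| ≤ 1/3 — true.
(e) north: |A| = 5, |A ∩ B| = 0; needs |A ∩ B| / |A| ≤ 1/4 — true.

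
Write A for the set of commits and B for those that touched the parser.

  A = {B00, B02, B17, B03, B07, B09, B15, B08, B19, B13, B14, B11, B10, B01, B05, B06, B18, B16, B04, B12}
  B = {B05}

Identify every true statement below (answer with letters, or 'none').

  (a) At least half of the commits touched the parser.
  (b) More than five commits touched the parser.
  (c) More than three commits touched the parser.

|A| = 20, |A ∩ B| = 1, |A ∖ B| = 19.
(a) |A ∩ B| ≥ |A ∖ B|: fails.
(b) |A ∩ B| > 5: fails.
(c) |A ∩ B| > 3: fails.

none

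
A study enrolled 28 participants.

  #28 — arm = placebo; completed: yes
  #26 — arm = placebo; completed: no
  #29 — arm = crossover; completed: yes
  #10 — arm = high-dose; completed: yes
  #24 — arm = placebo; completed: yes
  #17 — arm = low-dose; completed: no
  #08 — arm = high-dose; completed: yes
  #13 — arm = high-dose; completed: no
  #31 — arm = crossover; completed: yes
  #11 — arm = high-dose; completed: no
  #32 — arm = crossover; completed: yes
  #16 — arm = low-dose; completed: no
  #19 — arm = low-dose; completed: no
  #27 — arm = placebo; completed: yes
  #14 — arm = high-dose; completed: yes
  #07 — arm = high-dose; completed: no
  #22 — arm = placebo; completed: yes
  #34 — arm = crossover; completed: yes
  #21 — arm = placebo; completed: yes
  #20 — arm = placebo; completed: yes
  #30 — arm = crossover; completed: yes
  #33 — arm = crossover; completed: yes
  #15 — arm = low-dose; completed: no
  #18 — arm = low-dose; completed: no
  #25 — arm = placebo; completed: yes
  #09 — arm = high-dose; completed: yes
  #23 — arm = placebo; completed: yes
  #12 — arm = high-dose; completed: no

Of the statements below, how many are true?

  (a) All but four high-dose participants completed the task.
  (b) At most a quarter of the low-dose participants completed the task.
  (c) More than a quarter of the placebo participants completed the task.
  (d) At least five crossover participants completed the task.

4

(a) high-dose: |A| = 8, |A ∩ B| = 4; needs |A ∖ B| = 4 — true.
(b) low-dose: |A| = 5, |A ∩ B| = 0; needs |A ∩ B| / |A| ≤ 1/4 — true.
(c) placebo: |A| = 9, |A ∩ B| = 8; needs |A ∩ B| / |A| > 1/4 — true.
(d) crossover: |A| = 6, |A ∩ B| = 6; needs |A ∩ B| ≥ 5 — true.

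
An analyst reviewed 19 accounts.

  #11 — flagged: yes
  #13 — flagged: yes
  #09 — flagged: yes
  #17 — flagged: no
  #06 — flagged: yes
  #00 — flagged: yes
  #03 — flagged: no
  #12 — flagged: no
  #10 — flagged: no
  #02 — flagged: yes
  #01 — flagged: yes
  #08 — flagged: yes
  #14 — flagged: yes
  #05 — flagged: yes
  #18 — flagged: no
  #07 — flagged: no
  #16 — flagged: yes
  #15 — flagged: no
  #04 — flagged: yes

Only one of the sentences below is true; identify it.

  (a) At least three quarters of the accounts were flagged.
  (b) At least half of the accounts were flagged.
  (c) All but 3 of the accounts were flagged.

(b)

|A| = 19, |A ∩ B| = 12, |A ∖ B| = 7.
(a) requires |A ∩ B| / |A| ≥ 3/4: false.
(b) requires |A ∩ B| ≥ |A ∖ B|: true.
(c) requires |A ∖ B| = 3: false.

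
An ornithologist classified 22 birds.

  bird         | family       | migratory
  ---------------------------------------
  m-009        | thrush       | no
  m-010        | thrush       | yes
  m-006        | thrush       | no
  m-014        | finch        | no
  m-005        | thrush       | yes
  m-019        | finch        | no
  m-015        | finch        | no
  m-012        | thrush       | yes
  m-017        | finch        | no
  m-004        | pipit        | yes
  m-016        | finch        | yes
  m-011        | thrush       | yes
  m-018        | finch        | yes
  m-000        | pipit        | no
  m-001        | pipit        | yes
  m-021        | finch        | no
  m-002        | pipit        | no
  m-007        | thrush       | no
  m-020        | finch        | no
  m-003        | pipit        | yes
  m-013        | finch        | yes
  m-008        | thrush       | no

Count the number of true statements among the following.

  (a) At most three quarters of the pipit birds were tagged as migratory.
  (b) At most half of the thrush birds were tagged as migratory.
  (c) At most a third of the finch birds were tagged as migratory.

3

(a) pipit: |A| = 5, |A ∩ B| = 3; needs |A ∩ B| / |A| ≤ 3/4 — true.
(b) thrush: |A| = 8, |A ∩ B| = 4; needs |A ∩ B| ≤ |A ∖ B| — true.
(c) finch: |A| = 9, |A ∩ B| = 3; needs |A ∩ B| / |A| ≤ 1/3 — true.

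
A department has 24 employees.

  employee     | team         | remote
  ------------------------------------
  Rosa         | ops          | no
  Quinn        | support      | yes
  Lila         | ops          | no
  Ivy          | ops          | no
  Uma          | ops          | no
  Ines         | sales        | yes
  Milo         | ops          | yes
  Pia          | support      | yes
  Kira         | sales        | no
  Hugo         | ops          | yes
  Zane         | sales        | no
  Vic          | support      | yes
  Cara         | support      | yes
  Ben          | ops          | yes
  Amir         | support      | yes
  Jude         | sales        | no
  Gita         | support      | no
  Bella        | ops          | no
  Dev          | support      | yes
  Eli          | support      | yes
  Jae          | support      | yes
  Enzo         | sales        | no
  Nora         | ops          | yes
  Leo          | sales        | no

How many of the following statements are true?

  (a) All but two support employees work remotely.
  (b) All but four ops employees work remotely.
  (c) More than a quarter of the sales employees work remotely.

(a) support: |A| = 9, |A ∩ B| = 8; needs |A ∖ B| = 2 — false.
(b) ops: |A| = 9, |A ∩ B| = 4; needs |A ∖ B| = 4 — false.
(c) sales: |A| = 6, |A ∩ B| = 1; needs |A ∩ B| / |A| > 1/4 — false.

0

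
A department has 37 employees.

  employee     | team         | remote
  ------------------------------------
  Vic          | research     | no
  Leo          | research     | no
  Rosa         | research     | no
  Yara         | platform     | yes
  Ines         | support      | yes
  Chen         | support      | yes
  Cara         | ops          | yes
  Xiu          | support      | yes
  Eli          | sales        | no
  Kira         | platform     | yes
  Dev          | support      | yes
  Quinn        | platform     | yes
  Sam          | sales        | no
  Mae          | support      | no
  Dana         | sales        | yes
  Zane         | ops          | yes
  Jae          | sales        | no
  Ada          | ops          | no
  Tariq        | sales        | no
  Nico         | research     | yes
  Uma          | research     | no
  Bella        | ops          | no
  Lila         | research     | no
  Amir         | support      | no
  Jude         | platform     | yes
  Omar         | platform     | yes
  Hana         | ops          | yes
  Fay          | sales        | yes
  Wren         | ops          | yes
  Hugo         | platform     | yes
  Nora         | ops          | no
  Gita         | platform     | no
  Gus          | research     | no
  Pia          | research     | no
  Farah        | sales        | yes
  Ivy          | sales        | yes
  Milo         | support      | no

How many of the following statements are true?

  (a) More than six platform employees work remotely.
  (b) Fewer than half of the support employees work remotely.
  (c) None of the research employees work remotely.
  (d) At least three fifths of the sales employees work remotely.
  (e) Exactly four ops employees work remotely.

1

(a) platform: |A| = 7, |A ∩ B| = 6; needs |A ∩ B| > 6 — false.
(b) support: |A| = 7, |A ∩ B| = 4; needs |A ∩ B| < |A ∖ B| — false.
(c) research: |A| = 8, |A ∩ B| = 1; needs A ∩ B = ∅ (|A ∩ B| = 0) — false.
(d) sales: |A| = 8, |A ∩ B| = 4; needs |A ∩ B| / |A| ≥ 3/5 — false.
(e) ops: |A| = 7, |A ∩ B| = 4; needs |A ∩ B| = 4 — true.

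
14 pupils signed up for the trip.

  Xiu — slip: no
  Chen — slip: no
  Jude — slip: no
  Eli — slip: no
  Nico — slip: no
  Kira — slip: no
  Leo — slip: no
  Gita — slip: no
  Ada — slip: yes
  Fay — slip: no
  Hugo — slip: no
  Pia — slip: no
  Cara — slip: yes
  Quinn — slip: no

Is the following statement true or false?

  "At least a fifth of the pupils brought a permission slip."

Truth condition: |A ∩ B| / |A| ≥ 1/5.
A (the restrictor) = {Xiu, Chen, Jude, Eli, Nico, Kira, Leo, Gita, Ada, Fay, Hugo, Pia, Cara, Quinn}, |A| = 14.
A ∩ B = {Ada, Cara}, so |A ∩ B| = 2.
A ∖ B = {Xiu, Chen, Jude, Eli, Nico, Kira, Leo, Gita, Fay, Hugo, Pia, Quinn}, so |A ∖ B| = 12.
|A ∩ B|/|A| = 2/14, so the statement is false.

False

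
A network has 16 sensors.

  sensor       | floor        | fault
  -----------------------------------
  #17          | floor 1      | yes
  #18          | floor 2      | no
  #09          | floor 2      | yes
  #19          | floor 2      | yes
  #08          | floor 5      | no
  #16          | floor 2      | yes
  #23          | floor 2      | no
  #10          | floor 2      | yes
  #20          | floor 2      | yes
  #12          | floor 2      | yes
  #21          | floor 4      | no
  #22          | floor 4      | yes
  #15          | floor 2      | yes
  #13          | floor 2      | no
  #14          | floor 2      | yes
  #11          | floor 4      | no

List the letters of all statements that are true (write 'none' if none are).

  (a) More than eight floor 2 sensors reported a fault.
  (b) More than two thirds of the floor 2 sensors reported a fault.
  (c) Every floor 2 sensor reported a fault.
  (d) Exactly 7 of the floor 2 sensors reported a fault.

(b)

|A| = 11, |A ∩ B| = 8, |A ∖ B| = 3.
(a) |A ∩ B| > 8: fails.
(b) |A ∩ B| / |A| > 2/3: holds.
(c) A ⊆ B, i.e. every element of A is in B (|A ∖ B| = 0): fails.
(d) |A ∩ B| = 7: fails.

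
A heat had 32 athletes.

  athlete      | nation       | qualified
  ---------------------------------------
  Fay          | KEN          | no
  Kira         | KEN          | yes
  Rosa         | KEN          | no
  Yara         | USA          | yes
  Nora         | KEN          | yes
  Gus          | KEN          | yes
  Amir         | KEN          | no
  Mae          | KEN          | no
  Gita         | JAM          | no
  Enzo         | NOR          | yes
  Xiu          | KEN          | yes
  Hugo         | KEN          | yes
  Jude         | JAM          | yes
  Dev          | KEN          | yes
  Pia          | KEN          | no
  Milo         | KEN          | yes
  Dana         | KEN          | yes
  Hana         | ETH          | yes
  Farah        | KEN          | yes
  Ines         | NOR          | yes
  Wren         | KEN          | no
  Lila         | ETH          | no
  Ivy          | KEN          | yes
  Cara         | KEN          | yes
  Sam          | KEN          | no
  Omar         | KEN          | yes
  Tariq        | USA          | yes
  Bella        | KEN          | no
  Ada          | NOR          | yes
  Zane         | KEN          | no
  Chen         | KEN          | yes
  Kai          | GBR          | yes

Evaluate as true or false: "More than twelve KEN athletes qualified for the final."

True

'More than twelve KEN athletes qualified for the final' holds iff |A ∩ B| > 12.
|A| = 22, |A ∩ B| = 13, |A ∖ B| = 9.
|A ∩ B| = 13, so the statement is true.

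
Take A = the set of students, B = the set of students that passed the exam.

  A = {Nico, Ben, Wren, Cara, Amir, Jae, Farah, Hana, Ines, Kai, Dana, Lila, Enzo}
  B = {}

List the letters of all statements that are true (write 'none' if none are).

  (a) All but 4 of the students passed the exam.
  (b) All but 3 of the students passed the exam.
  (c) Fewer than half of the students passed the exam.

|A| = 13, |A ∩ B| = 0, |A ∖ B| = 13.
(a) |A ∖ B| = 4: fails.
(b) |A ∖ B| = 3: fails.
(c) |A ∩ B| < |A ∖ B|: holds.

(c)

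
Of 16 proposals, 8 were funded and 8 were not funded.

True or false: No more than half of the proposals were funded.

True

'No more than half of the proposals were funded' holds iff |A ∩ B| ≤ |A ∖ B|.
|A| = 16, |A ∩ B| = 8, |A ∖ B| = 8.
8 = 8, so the statement is true.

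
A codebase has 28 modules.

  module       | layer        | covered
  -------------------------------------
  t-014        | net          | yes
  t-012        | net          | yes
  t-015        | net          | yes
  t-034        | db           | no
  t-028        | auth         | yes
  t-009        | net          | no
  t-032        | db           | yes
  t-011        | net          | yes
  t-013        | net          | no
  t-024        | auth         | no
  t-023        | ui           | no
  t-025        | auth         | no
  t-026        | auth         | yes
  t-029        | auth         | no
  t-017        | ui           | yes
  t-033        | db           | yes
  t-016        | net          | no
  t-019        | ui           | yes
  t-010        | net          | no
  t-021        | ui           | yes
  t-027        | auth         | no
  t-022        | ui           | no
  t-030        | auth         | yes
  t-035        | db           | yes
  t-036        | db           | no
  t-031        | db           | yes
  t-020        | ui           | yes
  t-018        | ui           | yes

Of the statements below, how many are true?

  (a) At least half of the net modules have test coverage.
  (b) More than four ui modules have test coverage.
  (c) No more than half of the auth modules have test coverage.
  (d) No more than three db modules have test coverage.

(a) net: |A| = 8, |A ∩ B| = 4; needs |A ∩ B| ≥ |A ∖ B| — true.
(b) ui: |A| = 7, |A ∩ B| = 5; needs |A ∩ B| > 4 — true.
(c) auth: |A| = 7, |A ∩ B| = 3; needs |A ∩ B| ≤ |A ∖ B| — true.
(d) db: |A| = 6, |A ∩ B| = 4; needs |A ∩ B| ≤ 3 — false.

3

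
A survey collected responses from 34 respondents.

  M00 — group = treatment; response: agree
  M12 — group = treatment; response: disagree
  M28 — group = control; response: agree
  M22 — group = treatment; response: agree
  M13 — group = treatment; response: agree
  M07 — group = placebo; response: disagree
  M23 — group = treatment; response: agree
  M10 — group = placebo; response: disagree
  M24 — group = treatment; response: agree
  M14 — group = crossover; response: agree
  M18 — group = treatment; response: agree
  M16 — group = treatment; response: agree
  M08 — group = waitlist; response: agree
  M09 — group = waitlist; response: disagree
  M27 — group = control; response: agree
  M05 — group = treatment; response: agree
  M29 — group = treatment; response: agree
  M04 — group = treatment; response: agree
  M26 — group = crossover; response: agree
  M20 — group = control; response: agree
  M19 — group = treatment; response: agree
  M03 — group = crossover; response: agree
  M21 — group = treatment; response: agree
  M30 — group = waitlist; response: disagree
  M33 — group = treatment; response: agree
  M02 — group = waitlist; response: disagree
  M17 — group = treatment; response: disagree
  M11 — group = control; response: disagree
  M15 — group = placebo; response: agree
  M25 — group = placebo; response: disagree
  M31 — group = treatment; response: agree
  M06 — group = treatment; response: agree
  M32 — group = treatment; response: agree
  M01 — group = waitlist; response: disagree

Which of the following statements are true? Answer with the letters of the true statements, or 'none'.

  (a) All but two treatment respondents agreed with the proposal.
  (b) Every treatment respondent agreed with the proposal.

|A| = 18, |A ∩ B| = 16, |A ∖ B| = 2.
(a) |A ∖ B| = 2: holds.
(b) A ⊆ B, i.e. every element of A is in B (|A ∖ B| = 0): fails.

(a)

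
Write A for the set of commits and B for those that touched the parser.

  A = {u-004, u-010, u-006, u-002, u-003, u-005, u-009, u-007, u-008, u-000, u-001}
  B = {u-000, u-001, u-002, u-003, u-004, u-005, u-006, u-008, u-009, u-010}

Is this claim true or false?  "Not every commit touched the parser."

True

The determiner here denotes the relation: A ⊄ B (|A ∖ B| ≥ 1).
A (the restrictor) = {u-004, u-010, u-006, u-002, u-003, u-005, u-009, u-007, u-008, u-000, u-001}, |A| = 11.
A ∖ B = {u-007}, so |A ∖ B| = 1.
So the statement is true.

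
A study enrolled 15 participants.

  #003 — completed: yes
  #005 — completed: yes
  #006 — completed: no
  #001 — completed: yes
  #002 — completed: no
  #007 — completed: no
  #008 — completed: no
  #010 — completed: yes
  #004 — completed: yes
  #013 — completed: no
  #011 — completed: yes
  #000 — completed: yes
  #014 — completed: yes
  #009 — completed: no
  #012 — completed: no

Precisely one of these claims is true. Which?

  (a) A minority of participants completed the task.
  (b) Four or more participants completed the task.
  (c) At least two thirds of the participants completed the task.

|A| = 15, |A ∩ B| = 8, |A ∖ B| = 7.
(a) requires |A ∩ B| < |A ∖ B|: false.
(b) requires |A ∩ B| ≥ 4: true.
(c) requires |A ∩ B| / |A| ≥ 2/3: false.

(b)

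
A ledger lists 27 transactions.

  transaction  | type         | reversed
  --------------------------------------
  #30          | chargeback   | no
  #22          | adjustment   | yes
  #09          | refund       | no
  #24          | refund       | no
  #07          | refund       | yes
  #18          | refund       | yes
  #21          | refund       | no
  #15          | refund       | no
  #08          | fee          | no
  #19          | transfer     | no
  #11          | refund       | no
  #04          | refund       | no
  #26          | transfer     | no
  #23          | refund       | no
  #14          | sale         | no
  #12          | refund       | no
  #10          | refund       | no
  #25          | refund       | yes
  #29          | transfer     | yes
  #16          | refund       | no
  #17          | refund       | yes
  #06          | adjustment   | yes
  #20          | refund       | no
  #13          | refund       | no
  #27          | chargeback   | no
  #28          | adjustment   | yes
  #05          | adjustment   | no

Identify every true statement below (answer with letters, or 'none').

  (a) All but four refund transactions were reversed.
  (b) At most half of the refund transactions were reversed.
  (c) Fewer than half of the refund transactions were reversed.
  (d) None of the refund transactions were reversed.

|A| = 16, |A ∩ B| = 4, |A ∖ B| = 12.
(a) |A ∖ B| = 4: fails.
(b) |A ∩ B| ≤ |A ∖ B|: holds.
(c) |A ∩ B| < |A ∖ B|: holds.
(d) A ∩ B = ∅ (|A ∩ B| = 0): fails.

(b), (c)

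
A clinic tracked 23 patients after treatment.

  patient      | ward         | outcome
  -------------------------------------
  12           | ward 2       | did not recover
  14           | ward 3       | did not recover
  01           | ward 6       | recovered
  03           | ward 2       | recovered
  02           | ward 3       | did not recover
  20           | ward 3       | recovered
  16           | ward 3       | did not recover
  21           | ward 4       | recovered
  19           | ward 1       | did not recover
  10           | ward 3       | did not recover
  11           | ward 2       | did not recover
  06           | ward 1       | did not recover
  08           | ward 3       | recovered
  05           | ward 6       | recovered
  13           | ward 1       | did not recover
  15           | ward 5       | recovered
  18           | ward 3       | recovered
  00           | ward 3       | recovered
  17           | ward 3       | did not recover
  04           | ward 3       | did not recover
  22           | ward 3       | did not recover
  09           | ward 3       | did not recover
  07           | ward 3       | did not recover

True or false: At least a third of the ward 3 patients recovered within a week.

False

The determiner here denotes the relation: |A ∩ B| / |A| ≥ 1/3.
A (the restrictor) = {14, 02, 20, 16, 10, 08, 18, 00, 17, 04, 22, 09, 07}, |A| = 13.
A ∩ B = {20, 08, 18, 00}, so |A ∩ B| = 4.
A ∖ B = {14, 02, 16, 10, 17, 04, 22, 09, 07}, so |A ∖ B| = 9.
|A ∩ B|/|A| = 4/13, so the statement is false.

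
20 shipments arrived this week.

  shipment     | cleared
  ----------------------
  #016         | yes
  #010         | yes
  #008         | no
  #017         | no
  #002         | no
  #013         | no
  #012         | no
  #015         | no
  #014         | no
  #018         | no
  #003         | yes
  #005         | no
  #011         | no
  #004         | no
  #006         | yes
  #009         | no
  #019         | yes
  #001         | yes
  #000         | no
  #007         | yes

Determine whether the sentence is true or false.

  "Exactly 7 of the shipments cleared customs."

True

Truth condition: |A ∩ B| = 7.
|A| = 20, |A ∩ B| = 7, |A ∖ B| = 13.
|A ∩ B| = 7, so the statement is true.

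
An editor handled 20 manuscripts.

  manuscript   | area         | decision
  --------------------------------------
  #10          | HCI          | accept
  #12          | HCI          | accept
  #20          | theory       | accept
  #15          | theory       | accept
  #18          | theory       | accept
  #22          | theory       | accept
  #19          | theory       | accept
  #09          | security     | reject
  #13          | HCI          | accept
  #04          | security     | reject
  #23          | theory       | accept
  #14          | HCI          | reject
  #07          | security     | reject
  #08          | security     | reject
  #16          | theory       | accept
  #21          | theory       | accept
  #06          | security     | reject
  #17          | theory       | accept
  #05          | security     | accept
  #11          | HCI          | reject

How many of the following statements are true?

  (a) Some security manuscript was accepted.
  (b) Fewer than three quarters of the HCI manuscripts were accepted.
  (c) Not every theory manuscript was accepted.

(a) security: |A| = 6, |A ∩ B| = 1; needs A ∩ B ≠ ∅ (|A ∩ B| ≥ 1) — true.
(b) HCI: |A| = 5, |A ∩ B| = 3; needs |A ∩ B| / |A| < 3/4 — true.
(c) theory: |A| = 9, |A ∩ B| = 9; needs A ⊄ B (|A ∖ B| ≥ 1) — false.

2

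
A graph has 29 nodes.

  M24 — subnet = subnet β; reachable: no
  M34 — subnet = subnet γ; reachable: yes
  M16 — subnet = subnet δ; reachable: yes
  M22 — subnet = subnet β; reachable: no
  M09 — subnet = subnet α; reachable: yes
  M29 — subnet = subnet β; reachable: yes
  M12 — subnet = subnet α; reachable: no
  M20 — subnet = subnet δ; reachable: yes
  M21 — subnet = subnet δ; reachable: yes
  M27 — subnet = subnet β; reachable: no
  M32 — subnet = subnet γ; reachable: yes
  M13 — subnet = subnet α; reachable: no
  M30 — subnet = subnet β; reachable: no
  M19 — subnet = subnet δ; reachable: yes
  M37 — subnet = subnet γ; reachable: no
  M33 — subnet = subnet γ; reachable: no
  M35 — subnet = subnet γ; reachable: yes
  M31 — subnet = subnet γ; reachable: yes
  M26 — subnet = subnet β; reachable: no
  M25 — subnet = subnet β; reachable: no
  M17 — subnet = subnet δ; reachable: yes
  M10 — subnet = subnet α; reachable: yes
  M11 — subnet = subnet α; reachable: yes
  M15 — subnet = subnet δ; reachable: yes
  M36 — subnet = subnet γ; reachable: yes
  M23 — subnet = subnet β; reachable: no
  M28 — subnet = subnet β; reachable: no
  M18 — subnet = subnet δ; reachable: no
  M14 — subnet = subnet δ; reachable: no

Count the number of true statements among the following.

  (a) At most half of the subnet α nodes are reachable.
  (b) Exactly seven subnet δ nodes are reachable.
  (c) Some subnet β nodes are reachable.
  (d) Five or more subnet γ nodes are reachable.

(a) subnet α: |A| = 5, |A ∩ B| = 3; needs |A ∩ B| ≤ |A ∖ B| — false.
(b) subnet δ: |A| = 8, |A ∩ B| = 6; needs |A ∩ B| = 7 — false.
(c) subnet β: |A| = 9, |A ∩ B| = 1; needs A ∩ B ≠ ∅ (|A ∩ B| ≥ 1) — true.
(d) subnet γ: |A| = 7, |A ∩ B| = 5; needs |A ∩ B| ≥ 5 — true.

2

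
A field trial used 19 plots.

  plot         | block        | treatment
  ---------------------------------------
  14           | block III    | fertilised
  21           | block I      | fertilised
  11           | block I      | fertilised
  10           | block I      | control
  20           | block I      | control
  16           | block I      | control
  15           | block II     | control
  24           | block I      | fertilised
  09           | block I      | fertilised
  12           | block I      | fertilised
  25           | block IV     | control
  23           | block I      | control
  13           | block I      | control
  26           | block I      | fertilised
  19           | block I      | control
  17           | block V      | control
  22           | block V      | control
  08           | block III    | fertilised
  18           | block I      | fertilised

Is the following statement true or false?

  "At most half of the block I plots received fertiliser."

False

'At most half of the block I plots received fertiliser' holds iff |A ∩ B| ≤ |A ∖ B|.
A (the restrictor) = {21, 11, 10, 20, 16, 24, 09, 12, 23, 13, 26, 19, 18}, |A| = 13.
A ∩ B = {21, 11, 24, 09, 12, 26, 18}, so |A ∩ B| = 7.
A ∖ B = {10, 20, 16, 23, 13, 19}, so |A ∖ B| = 6.
7 > 6, so the statement is false.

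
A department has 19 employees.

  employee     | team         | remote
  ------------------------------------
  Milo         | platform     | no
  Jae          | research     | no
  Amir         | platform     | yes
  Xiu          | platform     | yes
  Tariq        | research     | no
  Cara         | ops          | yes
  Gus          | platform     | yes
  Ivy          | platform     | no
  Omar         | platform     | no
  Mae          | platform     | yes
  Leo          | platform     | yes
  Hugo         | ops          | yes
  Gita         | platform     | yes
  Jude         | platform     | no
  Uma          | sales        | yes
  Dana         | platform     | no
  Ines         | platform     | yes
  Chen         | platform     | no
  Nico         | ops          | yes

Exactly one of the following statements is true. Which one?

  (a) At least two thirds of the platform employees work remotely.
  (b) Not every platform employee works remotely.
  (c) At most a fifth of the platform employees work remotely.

|A| = 13, |A ∩ B| = 7, |A ∖ B| = 6.
(a) requires |A ∩ B| / |A| ≥ 2/3: false.
(b) requires A ⊄ B (|A ∖ B| ≥ 1): true.
(c) requires |A ∩ B| / |A| ≤ 1/5: false.

(b)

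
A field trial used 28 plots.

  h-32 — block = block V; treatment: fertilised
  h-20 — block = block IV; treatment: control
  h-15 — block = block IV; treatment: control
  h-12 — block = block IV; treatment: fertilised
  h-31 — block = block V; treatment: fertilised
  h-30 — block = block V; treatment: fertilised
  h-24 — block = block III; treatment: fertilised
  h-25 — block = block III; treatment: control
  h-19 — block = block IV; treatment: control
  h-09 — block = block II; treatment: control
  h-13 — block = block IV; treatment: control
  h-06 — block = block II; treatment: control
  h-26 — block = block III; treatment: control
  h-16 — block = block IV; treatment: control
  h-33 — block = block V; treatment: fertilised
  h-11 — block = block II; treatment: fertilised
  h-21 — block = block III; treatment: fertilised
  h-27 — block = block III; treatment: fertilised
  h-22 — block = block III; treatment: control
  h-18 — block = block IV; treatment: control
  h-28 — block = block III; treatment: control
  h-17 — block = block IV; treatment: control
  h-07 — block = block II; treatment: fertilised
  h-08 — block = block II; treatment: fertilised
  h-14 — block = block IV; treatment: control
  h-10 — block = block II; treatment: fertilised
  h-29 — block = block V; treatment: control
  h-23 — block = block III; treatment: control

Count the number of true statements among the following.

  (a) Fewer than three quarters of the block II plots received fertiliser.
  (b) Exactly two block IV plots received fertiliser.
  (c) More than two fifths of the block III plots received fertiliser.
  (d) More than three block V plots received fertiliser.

(a) block II: |A| = 6, |A ∩ B| = 4; needs |A ∩ B| / |A| < 3/4 — true.
(b) block IV: |A| = 9, |A ∩ B| = 1; needs |A ∩ B| = 2 — false.
(c) block III: |A| = 8, |A ∩ B| = 3; needs |A ∩ B| / |A| > 2/5 — false.
(d) block V: |A| = 5, |A ∩ B| = 4; needs |A ∩ B| > 3 — true.

2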